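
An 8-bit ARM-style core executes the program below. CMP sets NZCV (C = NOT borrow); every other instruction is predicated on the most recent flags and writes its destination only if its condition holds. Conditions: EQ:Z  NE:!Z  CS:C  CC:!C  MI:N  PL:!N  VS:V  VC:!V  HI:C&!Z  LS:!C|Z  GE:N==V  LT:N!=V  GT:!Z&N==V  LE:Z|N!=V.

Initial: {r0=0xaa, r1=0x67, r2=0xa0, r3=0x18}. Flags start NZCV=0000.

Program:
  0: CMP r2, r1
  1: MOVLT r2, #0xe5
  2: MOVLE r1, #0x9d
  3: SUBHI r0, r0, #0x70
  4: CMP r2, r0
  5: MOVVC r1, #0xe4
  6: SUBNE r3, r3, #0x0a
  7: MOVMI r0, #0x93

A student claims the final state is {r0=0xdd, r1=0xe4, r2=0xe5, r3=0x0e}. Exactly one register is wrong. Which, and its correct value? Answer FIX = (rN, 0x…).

[0] flags=0011 → (cmp)
[1] flags=0011 LT?T → r2=0xe5
[2] flags=0011 LE?T → r1=0x9d
[3] flags=0011 HI?T → r0=0x3a
[4] flags=1010 → (cmp)
[5] flags=1010 VC?T → r1=0xe4
[6] flags=1010 NE?T → r3=0x0e
[7] flags=1010 MI?T → r0=0x93

FIX = (r0, 0x93)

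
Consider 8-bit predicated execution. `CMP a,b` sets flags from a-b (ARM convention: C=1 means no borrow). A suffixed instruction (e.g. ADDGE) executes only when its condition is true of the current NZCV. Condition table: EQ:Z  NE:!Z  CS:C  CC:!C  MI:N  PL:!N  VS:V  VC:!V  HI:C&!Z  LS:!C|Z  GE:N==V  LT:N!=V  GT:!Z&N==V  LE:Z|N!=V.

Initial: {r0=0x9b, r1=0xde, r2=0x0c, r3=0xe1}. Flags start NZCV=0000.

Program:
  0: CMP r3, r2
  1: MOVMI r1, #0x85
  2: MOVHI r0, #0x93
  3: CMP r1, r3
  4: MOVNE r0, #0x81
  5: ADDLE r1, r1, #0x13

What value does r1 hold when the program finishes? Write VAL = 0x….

0: ✓ CMP  NZCV=1010
1: ✓ MOVMI  r1←0x85
2: ✓ MOVHI  r0←0x93
3: ✓ CMP  NZCV=1000
4: ✓ MOVNE  r0←0x81
5: ✓ ADDLE  r1←0x98

VAL = 0x98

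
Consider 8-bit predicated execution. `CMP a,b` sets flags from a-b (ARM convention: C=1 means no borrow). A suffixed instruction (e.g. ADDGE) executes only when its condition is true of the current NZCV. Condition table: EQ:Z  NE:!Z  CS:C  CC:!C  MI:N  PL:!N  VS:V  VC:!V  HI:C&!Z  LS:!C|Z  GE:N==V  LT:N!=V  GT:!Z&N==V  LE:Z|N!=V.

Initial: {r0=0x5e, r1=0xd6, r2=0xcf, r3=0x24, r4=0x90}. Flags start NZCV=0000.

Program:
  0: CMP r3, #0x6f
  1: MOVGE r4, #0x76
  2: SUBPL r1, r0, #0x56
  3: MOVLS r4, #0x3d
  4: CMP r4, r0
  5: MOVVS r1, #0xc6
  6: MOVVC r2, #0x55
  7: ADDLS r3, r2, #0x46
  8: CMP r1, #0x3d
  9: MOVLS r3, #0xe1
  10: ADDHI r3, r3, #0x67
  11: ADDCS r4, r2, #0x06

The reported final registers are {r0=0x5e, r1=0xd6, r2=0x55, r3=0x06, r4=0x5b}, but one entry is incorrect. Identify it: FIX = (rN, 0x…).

0: ✓ CMP  NZCV=1000
1: · MOVGE
2: · SUBPL
3: ✓ MOVLS  r4←0x3d
4: ✓ CMP  NZCV=1000
5: · MOVVS
6: ✓ MOVVC  r2←0x55
7: ✓ ADDLS  r3←0x9b
8: ✓ CMP  NZCV=1010
9: · MOVLS
10: ✓ ADDHI  r3←0x02
11: ✓ ADDCS  r4←0x5b

FIX = (r3, 0x02)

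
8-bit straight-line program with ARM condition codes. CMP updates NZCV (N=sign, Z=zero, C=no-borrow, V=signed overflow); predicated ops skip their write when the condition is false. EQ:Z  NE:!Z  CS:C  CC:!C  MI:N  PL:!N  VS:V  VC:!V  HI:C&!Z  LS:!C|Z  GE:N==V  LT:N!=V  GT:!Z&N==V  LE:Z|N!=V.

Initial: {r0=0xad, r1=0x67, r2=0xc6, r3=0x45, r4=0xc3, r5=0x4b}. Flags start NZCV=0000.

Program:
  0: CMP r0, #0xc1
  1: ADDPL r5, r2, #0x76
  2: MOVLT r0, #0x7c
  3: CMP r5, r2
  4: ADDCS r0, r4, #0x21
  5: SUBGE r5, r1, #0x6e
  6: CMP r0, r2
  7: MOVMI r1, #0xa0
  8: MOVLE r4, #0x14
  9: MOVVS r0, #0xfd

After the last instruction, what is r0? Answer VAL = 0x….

VAL = 0xfd

[0] flags=1000 → (cmp)
[1] flags=1000 PL?F → skip
[2] flags=1000 LT?T → r0=0x7c
[3] flags=1001 → (cmp)
[4] flags=1001 CS?F → skip
[5] flags=1001 GE?T → r5=0xf9
[6] flags=1001 → (cmp)
[7] flags=1001 MI?T → r1=0xa0
[8] flags=1001 LE?F → skip
[9] flags=1001 VS?T → r0=0xfd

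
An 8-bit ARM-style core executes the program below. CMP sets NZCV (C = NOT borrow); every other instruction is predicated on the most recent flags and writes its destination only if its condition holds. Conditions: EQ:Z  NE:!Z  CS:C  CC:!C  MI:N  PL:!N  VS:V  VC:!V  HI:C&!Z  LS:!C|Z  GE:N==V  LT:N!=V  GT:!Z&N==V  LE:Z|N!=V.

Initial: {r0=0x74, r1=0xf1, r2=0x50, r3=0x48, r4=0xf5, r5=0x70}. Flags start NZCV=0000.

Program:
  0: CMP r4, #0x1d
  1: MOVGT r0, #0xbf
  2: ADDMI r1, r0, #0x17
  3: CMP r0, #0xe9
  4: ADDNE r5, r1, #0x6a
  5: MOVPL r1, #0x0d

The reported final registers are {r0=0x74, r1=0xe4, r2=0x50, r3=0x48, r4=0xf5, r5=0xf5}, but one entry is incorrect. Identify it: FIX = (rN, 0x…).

0: ✓ CMP  NZCV=1010
1: · MOVGT
2: ✓ ADDMI  r1←0x8b
3: ✓ CMP  NZCV=1001
4: ✓ ADDNE  r5←0xf5
5: · MOVPL

FIX = (r1, 0x8b)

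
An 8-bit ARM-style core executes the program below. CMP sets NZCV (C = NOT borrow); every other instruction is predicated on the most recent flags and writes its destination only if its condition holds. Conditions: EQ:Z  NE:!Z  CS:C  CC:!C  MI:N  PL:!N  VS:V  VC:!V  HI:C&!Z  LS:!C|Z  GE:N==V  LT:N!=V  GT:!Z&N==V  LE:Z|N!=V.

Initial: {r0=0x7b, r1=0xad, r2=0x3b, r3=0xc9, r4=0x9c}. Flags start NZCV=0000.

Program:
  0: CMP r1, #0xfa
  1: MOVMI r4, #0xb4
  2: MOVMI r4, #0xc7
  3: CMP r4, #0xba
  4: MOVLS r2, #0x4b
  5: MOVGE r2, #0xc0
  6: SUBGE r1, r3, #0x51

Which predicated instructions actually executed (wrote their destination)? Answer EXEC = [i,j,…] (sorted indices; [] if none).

[0] flags=1000 → (cmp)
[1] flags=1000 MI?T → r4=0xb4
[2] flags=1000 MI?T → r4=0xc7
[3] flags=0010 → (cmp)
[4] flags=0010 LS?F → skip
[5] flags=0010 GE?T → r2=0xc0
[6] flags=0010 GE?T → r1=0x78

EXEC = [1,2,5,6]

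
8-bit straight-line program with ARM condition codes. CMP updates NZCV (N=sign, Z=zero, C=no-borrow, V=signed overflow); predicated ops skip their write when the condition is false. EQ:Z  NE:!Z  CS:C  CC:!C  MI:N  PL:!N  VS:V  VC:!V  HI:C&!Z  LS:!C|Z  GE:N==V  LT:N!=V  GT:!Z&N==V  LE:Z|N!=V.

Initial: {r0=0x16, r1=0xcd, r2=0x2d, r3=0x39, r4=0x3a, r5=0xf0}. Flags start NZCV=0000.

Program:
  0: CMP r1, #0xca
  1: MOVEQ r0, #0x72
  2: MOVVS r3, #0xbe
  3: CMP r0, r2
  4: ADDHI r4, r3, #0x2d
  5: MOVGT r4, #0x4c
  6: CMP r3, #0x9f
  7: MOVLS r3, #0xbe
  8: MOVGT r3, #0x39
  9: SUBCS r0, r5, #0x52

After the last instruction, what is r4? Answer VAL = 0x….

VAL = 0x3a

0: ✓ CMP  NZCV=0010
1: · MOVEQ
2: · MOVVS
3: ✓ CMP  NZCV=1000
4: · ADDHI
5: · MOVGT
6: ✓ CMP  NZCV=1001
7: ✓ MOVLS  r3←0xbe
8: ✓ MOVGT  r3←0x39
9: · SUBCS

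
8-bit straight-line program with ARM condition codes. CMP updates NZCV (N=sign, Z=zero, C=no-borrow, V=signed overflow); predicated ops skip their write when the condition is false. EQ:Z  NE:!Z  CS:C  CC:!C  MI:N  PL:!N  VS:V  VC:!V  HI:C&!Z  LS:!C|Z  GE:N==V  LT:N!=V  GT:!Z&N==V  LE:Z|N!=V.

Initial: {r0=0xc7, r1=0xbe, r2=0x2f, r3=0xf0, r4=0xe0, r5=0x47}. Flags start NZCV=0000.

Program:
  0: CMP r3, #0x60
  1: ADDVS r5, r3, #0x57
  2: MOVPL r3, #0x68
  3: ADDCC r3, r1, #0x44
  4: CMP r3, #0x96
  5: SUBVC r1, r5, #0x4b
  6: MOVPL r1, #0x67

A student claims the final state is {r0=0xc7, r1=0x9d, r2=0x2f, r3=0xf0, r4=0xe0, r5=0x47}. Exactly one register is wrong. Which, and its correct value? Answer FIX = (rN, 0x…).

[0] flags=1010 → (cmp)
[1] flags=1010 VS?F → skip
[2] flags=1010 PL?F → skip
[3] flags=1010 CC?F → skip
[4] flags=0010 → (cmp)
[5] flags=0010 VC?T → r1=0xfc
[6] flags=0010 PL?T → r1=0x67

FIX = (r1, 0x67)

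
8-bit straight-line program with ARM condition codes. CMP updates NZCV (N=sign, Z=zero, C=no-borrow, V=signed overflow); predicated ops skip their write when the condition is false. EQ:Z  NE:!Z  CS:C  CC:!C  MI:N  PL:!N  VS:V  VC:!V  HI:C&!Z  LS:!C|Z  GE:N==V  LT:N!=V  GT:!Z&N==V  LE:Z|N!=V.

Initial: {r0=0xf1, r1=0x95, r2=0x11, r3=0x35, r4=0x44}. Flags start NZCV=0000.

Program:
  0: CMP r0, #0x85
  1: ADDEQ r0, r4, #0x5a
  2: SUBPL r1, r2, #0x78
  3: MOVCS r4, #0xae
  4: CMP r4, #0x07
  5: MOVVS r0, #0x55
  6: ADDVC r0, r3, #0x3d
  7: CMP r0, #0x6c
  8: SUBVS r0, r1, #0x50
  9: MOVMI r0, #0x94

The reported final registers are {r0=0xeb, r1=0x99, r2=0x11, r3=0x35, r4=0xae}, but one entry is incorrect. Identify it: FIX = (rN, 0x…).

[0] flags=0010 → (cmp)
[1] flags=0010 EQ?F → skip
[2] flags=0010 PL?T → r1=0x99
[3] flags=0010 CS?T → r4=0xae
[4] flags=1010 → (cmp)
[5] flags=1010 VS?F → skip
[6] flags=1010 VC?T → r0=0x72
[7] flags=0010 → (cmp)
[8] flags=0010 VS?F → skip
[9] flags=0010 MI?F → skip

FIX = (r0, 0x72)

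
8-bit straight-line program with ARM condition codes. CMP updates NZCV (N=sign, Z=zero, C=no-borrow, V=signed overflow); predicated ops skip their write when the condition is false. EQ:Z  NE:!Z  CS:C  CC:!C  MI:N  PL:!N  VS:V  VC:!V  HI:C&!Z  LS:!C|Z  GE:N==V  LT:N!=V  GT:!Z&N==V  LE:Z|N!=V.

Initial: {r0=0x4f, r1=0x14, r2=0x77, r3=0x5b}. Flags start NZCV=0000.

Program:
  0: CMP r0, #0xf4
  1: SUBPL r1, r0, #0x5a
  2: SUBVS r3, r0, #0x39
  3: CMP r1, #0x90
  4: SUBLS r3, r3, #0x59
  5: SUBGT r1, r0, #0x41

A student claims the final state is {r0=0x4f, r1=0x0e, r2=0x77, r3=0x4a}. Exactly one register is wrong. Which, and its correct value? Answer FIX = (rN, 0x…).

0: ✓ CMP  NZCV=0000
1: ✓ SUBPL  r1←0xf5
2: · SUBVS
3: ✓ CMP  NZCV=0010
4: · SUBLS
5: ✓ SUBGT  r1←0x0e

FIX = (r3, 0x5b)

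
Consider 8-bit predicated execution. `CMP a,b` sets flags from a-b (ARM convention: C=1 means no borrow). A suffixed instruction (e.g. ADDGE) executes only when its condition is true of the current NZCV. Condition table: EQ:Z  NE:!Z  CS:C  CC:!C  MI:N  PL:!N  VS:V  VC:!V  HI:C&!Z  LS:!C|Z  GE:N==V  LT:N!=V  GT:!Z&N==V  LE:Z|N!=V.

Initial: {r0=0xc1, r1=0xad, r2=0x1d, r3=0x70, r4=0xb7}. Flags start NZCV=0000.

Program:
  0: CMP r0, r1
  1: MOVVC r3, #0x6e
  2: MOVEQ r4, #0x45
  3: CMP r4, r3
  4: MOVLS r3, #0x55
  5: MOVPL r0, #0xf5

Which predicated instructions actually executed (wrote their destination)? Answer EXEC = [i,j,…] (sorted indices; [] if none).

EXEC = [1,5]

0: ✓ CMP  NZCV=0010
1: ✓ MOVVC  r3←0x6e
2: · MOVEQ
3: ✓ CMP  NZCV=0011
4: · MOVLS
5: ✓ MOVPL  r0←0xf5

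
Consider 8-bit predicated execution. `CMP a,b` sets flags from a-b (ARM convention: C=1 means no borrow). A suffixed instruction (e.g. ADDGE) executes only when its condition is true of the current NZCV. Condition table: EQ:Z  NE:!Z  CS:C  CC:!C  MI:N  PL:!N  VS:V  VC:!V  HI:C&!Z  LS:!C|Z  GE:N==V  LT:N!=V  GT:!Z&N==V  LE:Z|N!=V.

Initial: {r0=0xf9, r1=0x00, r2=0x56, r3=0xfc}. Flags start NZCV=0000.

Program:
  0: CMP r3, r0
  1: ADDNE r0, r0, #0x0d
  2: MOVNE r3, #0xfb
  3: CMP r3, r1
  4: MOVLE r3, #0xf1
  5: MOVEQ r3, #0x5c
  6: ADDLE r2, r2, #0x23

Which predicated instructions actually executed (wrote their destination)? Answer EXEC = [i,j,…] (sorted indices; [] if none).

EXEC = [1,2,4,6]

0: ✓ CMP  NZCV=0010
1: ✓ ADDNE  r0←0x06
2: ✓ MOVNE  r3←0xfb
3: ✓ CMP  NZCV=1010
4: ✓ MOVLE  r3←0xf1
5: · MOVEQ
6: ✓ ADDLE  r2←0x79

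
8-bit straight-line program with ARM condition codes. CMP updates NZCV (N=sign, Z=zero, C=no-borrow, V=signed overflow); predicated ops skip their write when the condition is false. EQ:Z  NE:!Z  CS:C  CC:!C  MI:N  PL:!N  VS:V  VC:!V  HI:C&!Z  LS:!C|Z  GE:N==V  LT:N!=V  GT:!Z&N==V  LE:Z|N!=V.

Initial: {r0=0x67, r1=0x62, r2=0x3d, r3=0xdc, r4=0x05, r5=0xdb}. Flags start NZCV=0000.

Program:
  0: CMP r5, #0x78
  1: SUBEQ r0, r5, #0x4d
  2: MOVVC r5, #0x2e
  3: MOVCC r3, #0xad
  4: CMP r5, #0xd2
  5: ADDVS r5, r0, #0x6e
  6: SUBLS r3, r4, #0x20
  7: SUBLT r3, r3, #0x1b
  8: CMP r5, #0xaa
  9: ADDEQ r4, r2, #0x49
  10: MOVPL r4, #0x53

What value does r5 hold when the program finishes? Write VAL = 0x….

0: ✓ CMP  NZCV=0011
1: · SUBEQ
2: · MOVVC
3: · MOVCC
4: ✓ CMP  NZCV=0010
5: · ADDVS
6: · SUBLS
7: · SUBLT
8: ✓ CMP  NZCV=0010
9: · ADDEQ
10: ✓ MOVPL  r4←0x53

VAL = 0xdb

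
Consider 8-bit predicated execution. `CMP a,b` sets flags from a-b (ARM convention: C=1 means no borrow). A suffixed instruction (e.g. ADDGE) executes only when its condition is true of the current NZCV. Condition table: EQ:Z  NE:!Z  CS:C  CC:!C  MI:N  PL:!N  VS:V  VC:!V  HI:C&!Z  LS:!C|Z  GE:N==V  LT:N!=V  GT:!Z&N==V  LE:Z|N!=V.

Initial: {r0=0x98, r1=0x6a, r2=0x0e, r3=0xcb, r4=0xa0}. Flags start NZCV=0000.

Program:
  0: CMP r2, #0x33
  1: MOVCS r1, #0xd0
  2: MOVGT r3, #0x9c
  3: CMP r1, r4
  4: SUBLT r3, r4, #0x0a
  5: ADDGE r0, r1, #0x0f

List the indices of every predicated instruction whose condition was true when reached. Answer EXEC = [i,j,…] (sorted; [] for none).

EXEC = [5]

[0] flags=1000 → (cmp)
[1] flags=1000 CS?F → skip
[2] flags=1000 GT?F → skip
[3] flags=1001 → (cmp)
[4] flags=1001 LT?F → skip
[5] flags=1001 GE?T → r0=0x79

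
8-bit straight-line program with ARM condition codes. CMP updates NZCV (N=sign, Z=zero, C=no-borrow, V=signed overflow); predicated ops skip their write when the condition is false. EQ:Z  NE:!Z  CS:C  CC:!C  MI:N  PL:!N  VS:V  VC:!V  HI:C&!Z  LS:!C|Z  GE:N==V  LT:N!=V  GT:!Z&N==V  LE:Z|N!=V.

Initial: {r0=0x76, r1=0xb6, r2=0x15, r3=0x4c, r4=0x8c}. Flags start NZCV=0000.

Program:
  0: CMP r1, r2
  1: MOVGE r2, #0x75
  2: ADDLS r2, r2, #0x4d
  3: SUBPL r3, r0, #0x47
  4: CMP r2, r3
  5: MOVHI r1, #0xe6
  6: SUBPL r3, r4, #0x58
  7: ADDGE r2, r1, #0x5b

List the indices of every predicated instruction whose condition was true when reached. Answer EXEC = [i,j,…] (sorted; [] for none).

EXEC = []

[0] flags=1010 → (cmp)
[1] flags=1010 GE?F → skip
[2] flags=1010 LS?F → skip
[3] flags=1010 PL?F → skip
[4] flags=1000 → (cmp)
[5] flags=1000 HI?F → skip
[6] flags=1000 PL?F → skip
[7] flags=1000 GE?F → skip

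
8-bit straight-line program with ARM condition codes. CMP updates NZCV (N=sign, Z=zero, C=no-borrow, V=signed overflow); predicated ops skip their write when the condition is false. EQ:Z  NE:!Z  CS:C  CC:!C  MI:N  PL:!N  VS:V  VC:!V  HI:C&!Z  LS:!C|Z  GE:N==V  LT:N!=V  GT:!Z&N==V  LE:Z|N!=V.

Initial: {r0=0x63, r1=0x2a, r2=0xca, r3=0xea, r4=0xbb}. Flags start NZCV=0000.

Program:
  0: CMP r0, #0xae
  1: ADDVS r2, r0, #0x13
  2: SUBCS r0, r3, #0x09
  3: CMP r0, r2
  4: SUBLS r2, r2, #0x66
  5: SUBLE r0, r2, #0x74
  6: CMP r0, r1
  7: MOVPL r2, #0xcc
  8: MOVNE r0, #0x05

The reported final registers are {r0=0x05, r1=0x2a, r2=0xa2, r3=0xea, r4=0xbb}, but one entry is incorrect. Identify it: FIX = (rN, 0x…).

[0] flags=1001 → (cmp)
[1] flags=1001 VS?T → r2=0x76
[2] flags=1001 CS?F → skip
[3] flags=1000 → (cmp)
[4] flags=1000 LS?T → r2=0x10
[5] flags=1000 LE?T → r0=0x9c
[6] flags=0011 → (cmp)
[7] flags=0011 PL?T → r2=0xcc
[8] flags=0011 NE?T → r0=0x05

FIX = (r2, 0xcc)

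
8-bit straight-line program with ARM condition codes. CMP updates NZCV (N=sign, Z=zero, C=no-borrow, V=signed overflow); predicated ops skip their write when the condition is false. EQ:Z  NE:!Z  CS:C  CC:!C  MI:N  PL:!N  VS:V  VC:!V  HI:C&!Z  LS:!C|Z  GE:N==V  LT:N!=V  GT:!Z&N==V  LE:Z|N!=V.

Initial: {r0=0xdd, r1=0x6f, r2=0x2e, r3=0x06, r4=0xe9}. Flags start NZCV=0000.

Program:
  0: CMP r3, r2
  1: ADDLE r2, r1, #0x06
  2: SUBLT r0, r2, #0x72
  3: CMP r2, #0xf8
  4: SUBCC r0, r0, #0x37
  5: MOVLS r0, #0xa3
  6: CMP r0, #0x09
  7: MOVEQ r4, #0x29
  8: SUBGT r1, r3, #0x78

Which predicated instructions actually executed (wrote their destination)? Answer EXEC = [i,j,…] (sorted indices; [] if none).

EXEC = [1,2,4,5]

[0] flags=1000 → (cmp)
[1] flags=1000 LE?T → r2=0x75
[2] flags=1000 LT?T → r0=0x03
[3] flags=0000 → (cmp)
[4] flags=0000 CC?T → r0=0xcc
[5] flags=0000 LS?T → r0=0xa3
[6] flags=1010 → (cmp)
[7] flags=1010 EQ?F → skip
[8] flags=1010 GT?F → skip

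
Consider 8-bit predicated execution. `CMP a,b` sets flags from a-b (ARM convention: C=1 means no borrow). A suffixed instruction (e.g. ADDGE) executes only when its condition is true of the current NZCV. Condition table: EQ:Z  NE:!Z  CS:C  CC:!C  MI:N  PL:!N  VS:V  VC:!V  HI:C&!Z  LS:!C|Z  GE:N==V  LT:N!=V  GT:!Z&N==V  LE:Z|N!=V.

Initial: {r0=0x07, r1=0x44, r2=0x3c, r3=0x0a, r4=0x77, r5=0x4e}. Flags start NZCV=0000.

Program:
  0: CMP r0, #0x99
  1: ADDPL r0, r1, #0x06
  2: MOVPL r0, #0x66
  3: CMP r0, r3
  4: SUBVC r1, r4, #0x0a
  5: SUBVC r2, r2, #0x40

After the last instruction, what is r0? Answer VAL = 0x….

[0] flags=0000 → (cmp)
[1] flags=0000 PL?T → r0=0x4a
[2] flags=0000 PL?T → r0=0x66
[3] flags=0010 → (cmp)
[4] flags=0010 VC?T → r1=0x6d
[5] flags=0010 VC?T → r2=0xfc

VAL = 0x66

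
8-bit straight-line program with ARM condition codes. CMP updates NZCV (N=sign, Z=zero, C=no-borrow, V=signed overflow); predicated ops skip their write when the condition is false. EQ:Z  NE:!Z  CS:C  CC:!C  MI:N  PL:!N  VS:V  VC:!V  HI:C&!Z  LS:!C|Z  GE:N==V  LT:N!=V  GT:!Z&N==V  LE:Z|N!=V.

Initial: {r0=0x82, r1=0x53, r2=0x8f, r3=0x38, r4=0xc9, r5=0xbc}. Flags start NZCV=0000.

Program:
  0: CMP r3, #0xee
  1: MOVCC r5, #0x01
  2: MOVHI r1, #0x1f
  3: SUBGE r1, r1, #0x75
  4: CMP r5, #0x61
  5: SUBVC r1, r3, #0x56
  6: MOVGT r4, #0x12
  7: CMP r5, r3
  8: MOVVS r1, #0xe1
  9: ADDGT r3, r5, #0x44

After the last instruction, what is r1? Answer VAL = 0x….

0: ✓ CMP  NZCV=0000
1: ✓ MOVCC  r5←0x01
2: · MOVHI
3: ✓ SUBGE  r1←0xde
4: ✓ CMP  NZCV=1000
5: ✓ SUBVC  r1←0xe2
6: · MOVGT
7: ✓ CMP  NZCV=1000
8: · MOVVS
9: · ADDGT

VAL = 0xe2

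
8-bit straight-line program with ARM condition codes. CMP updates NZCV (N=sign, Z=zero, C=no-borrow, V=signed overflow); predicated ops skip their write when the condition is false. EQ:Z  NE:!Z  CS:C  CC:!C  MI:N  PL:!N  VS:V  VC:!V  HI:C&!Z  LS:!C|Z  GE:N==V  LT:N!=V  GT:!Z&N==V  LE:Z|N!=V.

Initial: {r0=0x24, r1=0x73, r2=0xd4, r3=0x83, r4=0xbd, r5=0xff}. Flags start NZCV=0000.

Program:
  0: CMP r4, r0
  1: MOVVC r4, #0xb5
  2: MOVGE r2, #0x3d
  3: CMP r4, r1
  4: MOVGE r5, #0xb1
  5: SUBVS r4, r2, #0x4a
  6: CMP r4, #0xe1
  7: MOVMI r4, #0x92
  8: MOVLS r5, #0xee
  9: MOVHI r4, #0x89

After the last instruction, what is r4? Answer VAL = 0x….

VAL = 0x92

[0] flags=1010 → (cmp)
[1] flags=1010 VC?T → r4=0xb5
[2] flags=1010 GE?F → skip
[3] flags=0011 → (cmp)
[4] flags=0011 GE?F → skip
[5] flags=0011 VS?T → r4=0x8a
[6] flags=1000 → (cmp)
[7] flags=1000 MI?T → r4=0x92
[8] flags=1000 LS?T → r5=0xee
[9] flags=1000 HI?F → skip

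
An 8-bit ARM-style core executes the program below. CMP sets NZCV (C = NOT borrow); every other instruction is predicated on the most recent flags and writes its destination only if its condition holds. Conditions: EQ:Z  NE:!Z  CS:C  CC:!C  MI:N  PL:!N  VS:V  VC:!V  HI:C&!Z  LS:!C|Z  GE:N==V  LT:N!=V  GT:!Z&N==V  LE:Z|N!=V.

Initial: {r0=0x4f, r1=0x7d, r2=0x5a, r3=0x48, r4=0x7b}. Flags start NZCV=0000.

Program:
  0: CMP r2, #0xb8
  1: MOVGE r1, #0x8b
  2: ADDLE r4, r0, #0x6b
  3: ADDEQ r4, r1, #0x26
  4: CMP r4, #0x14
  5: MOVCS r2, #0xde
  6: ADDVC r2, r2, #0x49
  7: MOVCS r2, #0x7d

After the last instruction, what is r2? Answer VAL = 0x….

VAL = 0x7d

0: ✓ CMP  NZCV=1001
1: ✓ MOVGE  r1←0x8b
2: · ADDLE
3: · ADDEQ
4: ✓ CMP  NZCV=0010
5: ✓ MOVCS  r2←0xde
6: ✓ ADDVC  r2←0x27
7: ✓ MOVCS  r2←0x7d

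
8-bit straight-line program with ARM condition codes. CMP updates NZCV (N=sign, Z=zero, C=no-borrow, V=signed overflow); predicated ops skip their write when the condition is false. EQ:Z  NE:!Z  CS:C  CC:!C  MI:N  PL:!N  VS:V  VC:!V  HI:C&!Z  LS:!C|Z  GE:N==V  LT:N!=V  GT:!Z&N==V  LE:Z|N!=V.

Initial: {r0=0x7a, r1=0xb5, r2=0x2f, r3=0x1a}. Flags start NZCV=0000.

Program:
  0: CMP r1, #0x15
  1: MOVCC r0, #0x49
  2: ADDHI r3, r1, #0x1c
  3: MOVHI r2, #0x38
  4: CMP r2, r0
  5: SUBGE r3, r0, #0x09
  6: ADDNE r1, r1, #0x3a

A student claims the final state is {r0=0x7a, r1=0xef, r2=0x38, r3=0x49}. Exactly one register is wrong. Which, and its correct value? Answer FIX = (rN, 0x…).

[0] flags=1010 → (cmp)
[1] flags=1010 CC?F → skip
[2] flags=1010 HI?T → r3=0xd1
[3] flags=1010 HI?T → r2=0x38
[4] flags=1000 → (cmp)
[5] flags=1000 GE?F → skip
[6] flags=1000 NE?T → r1=0xef

FIX = (r3, 0xd1)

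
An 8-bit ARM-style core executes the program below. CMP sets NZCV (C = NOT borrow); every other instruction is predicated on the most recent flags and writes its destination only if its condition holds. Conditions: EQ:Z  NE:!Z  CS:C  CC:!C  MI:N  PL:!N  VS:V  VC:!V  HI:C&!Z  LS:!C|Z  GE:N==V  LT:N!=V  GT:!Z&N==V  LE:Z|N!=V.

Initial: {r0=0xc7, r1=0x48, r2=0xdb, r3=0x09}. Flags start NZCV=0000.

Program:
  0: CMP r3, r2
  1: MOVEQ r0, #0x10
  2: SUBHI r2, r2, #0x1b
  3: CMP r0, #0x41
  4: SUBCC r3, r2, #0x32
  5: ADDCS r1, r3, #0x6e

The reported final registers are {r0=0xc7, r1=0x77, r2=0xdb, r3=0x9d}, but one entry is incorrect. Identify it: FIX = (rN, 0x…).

FIX = (r3, 0x09)

0: ✓ CMP  NZCV=0000
1: · MOVEQ
2: · SUBHI
3: ✓ CMP  NZCV=1010
4: · SUBCC
5: ✓ ADDCS  r1←0x77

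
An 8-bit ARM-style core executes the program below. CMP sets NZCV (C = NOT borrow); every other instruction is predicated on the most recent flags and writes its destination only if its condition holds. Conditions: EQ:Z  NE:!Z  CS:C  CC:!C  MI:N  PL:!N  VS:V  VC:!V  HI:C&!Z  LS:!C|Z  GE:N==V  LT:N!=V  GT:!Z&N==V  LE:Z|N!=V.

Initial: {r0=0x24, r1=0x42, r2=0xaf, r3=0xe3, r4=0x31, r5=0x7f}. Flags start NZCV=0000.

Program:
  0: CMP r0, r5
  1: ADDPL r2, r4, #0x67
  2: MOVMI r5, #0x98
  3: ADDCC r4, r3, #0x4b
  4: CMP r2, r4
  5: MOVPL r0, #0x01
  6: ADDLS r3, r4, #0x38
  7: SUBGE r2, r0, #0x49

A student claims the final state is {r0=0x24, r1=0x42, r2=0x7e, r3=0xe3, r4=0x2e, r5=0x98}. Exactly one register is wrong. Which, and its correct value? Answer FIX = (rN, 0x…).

FIX = (r2, 0xaf)

0: ✓ CMP  NZCV=1000
1: · ADDPL
2: ✓ MOVMI  r5←0x98
3: ✓ ADDCC  r4←0x2e
4: ✓ CMP  NZCV=1010
5: · MOVPL
6: · ADDLS
7: · SUBGE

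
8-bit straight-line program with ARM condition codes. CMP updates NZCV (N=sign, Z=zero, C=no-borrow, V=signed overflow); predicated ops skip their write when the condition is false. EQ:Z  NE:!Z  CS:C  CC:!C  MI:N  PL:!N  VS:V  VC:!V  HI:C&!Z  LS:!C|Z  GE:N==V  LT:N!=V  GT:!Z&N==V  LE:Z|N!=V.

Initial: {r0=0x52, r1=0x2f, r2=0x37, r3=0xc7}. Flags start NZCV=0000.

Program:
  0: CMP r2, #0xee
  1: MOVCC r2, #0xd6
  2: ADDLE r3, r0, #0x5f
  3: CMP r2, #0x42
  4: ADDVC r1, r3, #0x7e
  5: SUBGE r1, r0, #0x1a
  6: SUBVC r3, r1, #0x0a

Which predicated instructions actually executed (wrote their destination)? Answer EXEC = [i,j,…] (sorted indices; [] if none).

[0] flags=0000 → (cmp)
[1] flags=0000 CC?T → r2=0xd6
[2] flags=0000 LE?F → skip
[3] flags=1010 → (cmp)
[4] flags=1010 VC?T → r1=0x45
[5] flags=1010 GE?F → skip
[6] flags=1010 VC?T → r3=0x3b

EXEC = [1,4,6]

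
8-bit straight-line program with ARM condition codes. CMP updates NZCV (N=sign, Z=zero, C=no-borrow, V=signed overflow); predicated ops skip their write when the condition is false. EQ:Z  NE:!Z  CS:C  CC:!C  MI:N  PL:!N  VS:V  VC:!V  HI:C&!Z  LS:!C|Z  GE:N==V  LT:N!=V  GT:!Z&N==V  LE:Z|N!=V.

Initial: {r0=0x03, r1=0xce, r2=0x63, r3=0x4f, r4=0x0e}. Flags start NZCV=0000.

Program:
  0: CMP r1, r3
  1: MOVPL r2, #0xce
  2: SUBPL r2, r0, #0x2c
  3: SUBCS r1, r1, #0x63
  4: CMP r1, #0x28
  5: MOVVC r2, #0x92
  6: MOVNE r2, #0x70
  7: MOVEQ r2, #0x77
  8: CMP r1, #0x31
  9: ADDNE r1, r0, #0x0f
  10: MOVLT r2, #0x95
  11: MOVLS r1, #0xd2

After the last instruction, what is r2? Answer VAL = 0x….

0: ✓ CMP  NZCV=0011
1: ✓ MOVPL  r2←0xce
2: ✓ SUBPL  r2←0xd7
3: ✓ SUBCS  r1←0x6b
4: ✓ CMP  NZCV=0010
5: ✓ MOVVC  r2←0x92
6: ✓ MOVNE  r2←0x70
7: · MOVEQ
8: ✓ CMP  NZCV=0010
9: ✓ ADDNE  r1←0x12
10: · MOVLT
11: · MOVLS

VAL = 0x70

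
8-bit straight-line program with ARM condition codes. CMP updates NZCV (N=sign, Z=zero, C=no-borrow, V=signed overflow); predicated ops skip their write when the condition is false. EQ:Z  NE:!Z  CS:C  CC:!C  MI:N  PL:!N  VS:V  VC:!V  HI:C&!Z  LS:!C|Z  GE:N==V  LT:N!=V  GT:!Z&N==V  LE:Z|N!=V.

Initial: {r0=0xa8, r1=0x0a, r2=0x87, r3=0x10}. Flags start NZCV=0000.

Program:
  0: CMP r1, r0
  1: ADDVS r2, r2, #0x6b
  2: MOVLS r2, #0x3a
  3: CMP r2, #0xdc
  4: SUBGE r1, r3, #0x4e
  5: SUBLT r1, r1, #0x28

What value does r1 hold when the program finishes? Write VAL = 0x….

[0] flags=0000 → (cmp)
[1] flags=0000 VS?F → skip
[2] flags=0000 LS?T → r2=0x3a
[3] flags=0000 → (cmp)
[4] flags=0000 GE?T → r1=0xc2
[5] flags=0000 LT?F → skip

VAL = 0xc2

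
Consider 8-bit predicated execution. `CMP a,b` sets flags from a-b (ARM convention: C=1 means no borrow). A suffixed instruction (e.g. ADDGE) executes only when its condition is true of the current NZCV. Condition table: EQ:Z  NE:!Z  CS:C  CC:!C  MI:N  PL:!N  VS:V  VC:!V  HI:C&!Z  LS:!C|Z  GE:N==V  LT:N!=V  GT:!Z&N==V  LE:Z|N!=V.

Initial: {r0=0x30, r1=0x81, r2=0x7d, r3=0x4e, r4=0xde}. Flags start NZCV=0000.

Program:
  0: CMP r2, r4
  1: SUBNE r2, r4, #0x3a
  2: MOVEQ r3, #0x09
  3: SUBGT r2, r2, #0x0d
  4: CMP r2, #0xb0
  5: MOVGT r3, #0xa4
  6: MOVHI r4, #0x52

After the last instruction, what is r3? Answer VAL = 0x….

VAL = 0x4e

0: ✓ CMP  NZCV=1001
1: ✓ SUBNE  r2←0xa4
2: · MOVEQ
3: ✓ SUBGT  r2←0x97
4: ✓ CMP  NZCV=1000
5: · MOVGT
6: · MOVHI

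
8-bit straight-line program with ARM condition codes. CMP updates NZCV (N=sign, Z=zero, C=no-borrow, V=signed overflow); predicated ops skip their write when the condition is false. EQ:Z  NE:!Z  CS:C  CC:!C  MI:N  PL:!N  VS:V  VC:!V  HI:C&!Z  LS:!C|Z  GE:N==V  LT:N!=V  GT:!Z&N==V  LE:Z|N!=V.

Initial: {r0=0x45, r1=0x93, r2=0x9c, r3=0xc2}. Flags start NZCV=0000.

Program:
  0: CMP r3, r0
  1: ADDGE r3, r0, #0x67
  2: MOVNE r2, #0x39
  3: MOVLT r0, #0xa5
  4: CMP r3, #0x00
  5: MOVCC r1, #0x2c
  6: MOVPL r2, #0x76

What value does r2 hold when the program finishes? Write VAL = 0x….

VAL = 0x39

[0] flags=0011 → (cmp)
[1] flags=0011 GE?F → skip
[2] flags=0011 NE?T → r2=0x39
[3] flags=0011 LT?T → r0=0xa5
[4] flags=1010 → (cmp)
[5] flags=1010 CC?F → skip
[6] flags=1010 PL?F → skip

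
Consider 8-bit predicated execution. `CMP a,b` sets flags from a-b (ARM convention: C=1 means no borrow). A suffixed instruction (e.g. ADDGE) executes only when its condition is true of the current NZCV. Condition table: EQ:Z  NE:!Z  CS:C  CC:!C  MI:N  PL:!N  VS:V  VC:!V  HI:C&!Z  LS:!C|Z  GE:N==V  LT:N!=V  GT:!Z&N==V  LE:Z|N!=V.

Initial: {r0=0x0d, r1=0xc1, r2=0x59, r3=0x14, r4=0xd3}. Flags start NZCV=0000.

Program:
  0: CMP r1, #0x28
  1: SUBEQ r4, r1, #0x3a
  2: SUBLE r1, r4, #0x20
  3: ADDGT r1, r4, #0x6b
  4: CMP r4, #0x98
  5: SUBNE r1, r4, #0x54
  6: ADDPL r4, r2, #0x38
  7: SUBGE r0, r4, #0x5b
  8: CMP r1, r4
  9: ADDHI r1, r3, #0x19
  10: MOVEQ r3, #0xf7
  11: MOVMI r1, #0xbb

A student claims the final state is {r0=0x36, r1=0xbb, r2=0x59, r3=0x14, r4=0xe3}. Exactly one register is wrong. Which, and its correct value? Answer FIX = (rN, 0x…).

FIX = (r4, 0x91)

0: ✓ CMP  NZCV=1010
1: · SUBEQ
2: ✓ SUBLE  r1←0xb3
3: · ADDGT
4: ✓ CMP  NZCV=0010
5: ✓ SUBNE  r1←0x7f
6: ✓ ADDPL  r4←0x91
7: ✓ SUBGE  r0←0x36
8: ✓ CMP  NZCV=1001
9: · ADDHI
10: · MOVEQ
11: ✓ MOVMI  r1←0xbb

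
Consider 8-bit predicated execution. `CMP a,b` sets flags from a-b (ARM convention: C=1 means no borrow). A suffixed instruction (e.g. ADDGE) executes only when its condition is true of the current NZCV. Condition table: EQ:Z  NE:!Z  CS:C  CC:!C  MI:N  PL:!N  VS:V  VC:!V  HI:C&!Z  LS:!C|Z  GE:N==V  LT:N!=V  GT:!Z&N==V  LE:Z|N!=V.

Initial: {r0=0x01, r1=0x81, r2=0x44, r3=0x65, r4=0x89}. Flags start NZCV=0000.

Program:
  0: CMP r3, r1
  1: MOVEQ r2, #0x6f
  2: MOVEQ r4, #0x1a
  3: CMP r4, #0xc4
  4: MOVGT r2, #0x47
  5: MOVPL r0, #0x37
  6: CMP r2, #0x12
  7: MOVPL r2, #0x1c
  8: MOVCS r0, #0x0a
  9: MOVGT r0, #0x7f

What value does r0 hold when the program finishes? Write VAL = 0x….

VAL = 0x7f

[0] flags=1001 → (cmp)
[1] flags=1001 EQ?F → skip
[2] flags=1001 EQ?F → skip
[3] flags=1000 → (cmp)
[4] flags=1000 GT?F → skip
[5] flags=1000 PL?F → skip
[6] flags=0010 → (cmp)
[7] flags=0010 PL?T → r2=0x1c
[8] flags=0010 CS?T → r0=0x0a
[9] flags=0010 GT?T → r0=0x7f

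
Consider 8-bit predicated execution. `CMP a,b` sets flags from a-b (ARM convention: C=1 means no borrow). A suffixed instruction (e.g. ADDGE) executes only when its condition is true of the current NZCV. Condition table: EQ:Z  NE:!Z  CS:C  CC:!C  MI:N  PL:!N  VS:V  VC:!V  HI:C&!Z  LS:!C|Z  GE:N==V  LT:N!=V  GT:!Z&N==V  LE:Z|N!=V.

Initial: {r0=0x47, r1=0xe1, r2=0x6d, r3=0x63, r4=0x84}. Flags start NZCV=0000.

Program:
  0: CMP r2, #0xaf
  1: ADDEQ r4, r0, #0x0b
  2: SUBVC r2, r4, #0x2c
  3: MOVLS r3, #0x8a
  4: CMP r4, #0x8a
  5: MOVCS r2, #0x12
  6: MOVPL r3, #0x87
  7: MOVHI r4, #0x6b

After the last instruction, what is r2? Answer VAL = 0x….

[0] flags=1001 → (cmp)
[1] flags=1001 EQ?F → skip
[2] flags=1001 VC?F → skip
[3] flags=1001 LS?T → r3=0x8a
[4] flags=1000 → (cmp)
[5] flags=1000 CS?F → skip
[6] flags=1000 PL?F → skip
[7] flags=1000 HI?F → skip

VAL = 0x6d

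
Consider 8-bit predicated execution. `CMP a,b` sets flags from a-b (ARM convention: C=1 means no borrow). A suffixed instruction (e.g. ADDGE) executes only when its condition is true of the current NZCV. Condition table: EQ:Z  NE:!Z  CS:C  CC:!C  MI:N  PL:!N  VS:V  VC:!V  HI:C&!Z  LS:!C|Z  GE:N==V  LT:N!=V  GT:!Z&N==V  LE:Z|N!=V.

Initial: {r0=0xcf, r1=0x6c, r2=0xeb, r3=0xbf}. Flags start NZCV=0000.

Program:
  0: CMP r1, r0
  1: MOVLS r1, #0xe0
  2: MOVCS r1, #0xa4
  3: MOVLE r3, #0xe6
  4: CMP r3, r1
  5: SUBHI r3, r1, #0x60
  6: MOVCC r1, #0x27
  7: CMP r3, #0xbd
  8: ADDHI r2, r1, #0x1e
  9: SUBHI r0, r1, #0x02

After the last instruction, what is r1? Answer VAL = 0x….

0: ✓ CMP  NZCV=1001
1: ✓ MOVLS  r1←0xe0
2: · MOVCS
3: · MOVLE
4: ✓ CMP  NZCV=1000
5: · SUBHI
6: ✓ MOVCC  r1←0x27
7: ✓ CMP  NZCV=0010
8: ✓ ADDHI  r2←0x45
9: ✓ SUBHI  r0←0x25

VAL = 0x27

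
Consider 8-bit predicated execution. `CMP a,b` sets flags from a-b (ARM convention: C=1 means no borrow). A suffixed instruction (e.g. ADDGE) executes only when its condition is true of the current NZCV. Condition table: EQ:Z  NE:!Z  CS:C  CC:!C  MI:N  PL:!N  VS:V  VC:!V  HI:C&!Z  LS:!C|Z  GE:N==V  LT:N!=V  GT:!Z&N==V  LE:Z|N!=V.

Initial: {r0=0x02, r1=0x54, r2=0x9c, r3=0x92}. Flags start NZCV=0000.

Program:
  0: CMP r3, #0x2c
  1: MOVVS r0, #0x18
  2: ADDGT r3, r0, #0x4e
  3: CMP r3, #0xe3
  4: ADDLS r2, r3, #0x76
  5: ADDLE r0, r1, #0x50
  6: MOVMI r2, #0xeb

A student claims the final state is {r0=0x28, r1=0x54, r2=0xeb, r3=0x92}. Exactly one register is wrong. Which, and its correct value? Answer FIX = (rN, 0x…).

FIX = (r0, 0xa4)

0: ✓ CMP  NZCV=0011
1: ✓ MOVVS  r0←0x18
2: · ADDGT
3: ✓ CMP  NZCV=1000
4: ✓ ADDLS  r2←0x08
5: ✓ ADDLE  r0←0xa4
6: ✓ MOVMI  r2←0xeb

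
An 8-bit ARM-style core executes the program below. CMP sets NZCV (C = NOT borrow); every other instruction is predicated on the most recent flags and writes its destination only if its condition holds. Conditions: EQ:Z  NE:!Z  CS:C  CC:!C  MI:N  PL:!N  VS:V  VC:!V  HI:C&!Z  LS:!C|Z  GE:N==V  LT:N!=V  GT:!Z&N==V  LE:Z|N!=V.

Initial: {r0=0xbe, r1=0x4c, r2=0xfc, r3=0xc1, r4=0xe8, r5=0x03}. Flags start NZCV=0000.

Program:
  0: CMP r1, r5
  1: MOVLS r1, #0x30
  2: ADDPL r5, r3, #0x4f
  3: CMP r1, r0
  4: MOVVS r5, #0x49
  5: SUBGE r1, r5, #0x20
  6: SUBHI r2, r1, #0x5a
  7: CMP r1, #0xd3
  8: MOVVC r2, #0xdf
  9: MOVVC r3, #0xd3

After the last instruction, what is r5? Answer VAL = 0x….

VAL = 0x49

0: ✓ CMP  NZCV=0010
1: · MOVLS
2: ✓ ADDPL  r5←0x10
3: ✓ CMP  NZCV=1001
4: ✓ MOVVS  r5←0x49
5: ✓ SUBGE  r1←0x29
6: · SUBHI
7: ✓ CMP  NZCV=0000
8: ✓ MOVVC  r2←0xdf
9: ✓ MOVVC  r3←0xd3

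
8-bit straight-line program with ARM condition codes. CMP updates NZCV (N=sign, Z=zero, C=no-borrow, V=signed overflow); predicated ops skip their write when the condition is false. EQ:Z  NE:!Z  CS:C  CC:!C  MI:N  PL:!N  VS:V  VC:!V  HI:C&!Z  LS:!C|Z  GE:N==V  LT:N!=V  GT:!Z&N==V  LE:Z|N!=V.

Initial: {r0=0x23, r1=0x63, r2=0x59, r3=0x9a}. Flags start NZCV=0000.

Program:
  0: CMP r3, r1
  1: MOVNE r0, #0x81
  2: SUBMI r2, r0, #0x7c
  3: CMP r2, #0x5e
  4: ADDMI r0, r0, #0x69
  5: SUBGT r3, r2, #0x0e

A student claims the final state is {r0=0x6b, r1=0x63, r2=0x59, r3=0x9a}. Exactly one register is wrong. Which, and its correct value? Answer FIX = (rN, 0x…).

[0] flags=0011 → (cmp)
[1] flags=0011 NE?T → r0=0x81
[2] flags=0011 MI?F → skip
[3] flags=1000 → (cmp)
[4] flags=1000 MI?T → r0=0xea
[5] flags=1000 GT?F → skip

FIX = (r0, 0xea)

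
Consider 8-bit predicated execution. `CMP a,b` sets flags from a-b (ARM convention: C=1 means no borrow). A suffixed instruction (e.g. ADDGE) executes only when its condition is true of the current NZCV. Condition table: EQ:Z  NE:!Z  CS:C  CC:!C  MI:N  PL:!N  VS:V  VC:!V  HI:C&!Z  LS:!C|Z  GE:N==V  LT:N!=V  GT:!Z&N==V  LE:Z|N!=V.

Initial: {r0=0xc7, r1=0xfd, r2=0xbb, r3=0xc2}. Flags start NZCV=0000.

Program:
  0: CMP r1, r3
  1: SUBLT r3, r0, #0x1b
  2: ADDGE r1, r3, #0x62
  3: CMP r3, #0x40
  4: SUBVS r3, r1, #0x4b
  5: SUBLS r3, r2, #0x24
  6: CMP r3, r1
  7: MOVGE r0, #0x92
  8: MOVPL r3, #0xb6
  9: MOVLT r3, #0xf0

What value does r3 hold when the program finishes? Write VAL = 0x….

[0] flags=0010 → (cmp)
[1] flags=0010 LT?F → skip
[2] flags=0010 GE?T → r1=0x24
[3] flags=1010 → (cmp)
[4] flags=1010 VS?F → skip
[5] flags=1010 LS?F → skip
[6] flags=1010 → (cmp)
[7] flags=1010 GE?F → skip
[8] flags=1010 PL?F → skip
[9] flags=1010 LT?T → r3=0xf0

VAL = 0xf0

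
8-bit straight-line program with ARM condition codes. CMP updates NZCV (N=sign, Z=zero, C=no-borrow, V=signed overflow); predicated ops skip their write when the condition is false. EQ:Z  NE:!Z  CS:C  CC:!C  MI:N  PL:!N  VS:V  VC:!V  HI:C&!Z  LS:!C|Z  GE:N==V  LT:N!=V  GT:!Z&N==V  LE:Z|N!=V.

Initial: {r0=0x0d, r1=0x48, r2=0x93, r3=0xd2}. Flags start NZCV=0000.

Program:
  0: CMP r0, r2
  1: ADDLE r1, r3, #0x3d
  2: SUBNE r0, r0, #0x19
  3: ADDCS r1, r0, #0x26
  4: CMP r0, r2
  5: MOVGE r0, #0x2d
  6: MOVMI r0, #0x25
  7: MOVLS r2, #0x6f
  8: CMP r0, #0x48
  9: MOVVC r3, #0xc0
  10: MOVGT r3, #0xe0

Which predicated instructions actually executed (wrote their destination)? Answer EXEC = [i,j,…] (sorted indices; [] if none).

0: ✓ CMP  NZCV=0000
1: · ADDLE
2: ✓ SUBNE  r0←0xf4
3: · ADDCS
4: ✓ CMP  NZCV=0010
5: ✓ MOVGE  r0←0x2d
6: · MOVMI
7: · MOVLS
8: ✓ CMP  NZCV=1000
9: ✓ MOVVC  r3←0xc0
10: · MOVGT

EXEC = [2,5,9]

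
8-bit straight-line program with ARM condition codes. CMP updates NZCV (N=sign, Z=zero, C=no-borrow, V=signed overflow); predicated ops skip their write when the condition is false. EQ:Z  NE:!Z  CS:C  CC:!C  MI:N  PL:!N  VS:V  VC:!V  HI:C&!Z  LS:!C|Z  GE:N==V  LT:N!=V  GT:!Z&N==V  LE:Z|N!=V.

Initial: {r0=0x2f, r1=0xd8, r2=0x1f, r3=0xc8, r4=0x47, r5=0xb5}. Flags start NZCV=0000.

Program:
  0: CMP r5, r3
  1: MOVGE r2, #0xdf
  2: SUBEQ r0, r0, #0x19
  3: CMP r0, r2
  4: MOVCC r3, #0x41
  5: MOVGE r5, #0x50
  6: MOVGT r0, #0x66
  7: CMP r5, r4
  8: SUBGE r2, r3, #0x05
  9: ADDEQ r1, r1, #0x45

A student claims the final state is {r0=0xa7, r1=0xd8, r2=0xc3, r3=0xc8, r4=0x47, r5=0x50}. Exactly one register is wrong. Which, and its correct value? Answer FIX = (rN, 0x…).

FIX = (r0, 0x66)

[0] flags=1000 → (cmp)
[1] flags=1000 GE?F → skip
[2] flags=1000 EQ?F → skip
[3] flags=0010 → (cmp)
[4] flags=0010 CC?F → skip
[5] flags=0010 GE?T → r5=0x50
[6] flags=0010 GT?T → r0=0x66
[7] flags=0010 → (cmp)
[8] flags=0010 GE?T → r2=0xc3
[9] flags=0010 EQ?F → skip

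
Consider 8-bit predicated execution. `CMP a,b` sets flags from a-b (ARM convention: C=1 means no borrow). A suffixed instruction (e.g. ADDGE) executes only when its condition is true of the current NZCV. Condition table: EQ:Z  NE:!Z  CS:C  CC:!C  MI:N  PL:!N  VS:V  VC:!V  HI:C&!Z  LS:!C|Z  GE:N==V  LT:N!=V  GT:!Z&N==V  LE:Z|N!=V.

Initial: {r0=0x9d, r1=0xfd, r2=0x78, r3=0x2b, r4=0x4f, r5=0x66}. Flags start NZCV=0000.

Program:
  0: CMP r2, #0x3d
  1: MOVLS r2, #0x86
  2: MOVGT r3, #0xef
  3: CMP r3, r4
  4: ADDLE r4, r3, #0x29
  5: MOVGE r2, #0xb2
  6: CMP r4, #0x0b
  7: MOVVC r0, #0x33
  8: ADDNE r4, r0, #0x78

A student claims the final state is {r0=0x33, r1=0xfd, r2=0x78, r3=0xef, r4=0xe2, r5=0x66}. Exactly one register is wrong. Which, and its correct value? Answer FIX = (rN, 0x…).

[0] flags=0010 → (cmp)
[1] flags=0010 LS?F → skip
[2] flags=0010 GT?T → r3=0xef
[3] flags=1010 → (cmp)
[4] flags=1010 LE?T → r4=0x18
[5] flags=1010 GE?F → skip
[6] flags=0010 → (cmp)
[7] flags=0010 VC?T → r0=0x33
[8] flags=0010 NE?T → r4=0xab

FIX = (r4, 0xab)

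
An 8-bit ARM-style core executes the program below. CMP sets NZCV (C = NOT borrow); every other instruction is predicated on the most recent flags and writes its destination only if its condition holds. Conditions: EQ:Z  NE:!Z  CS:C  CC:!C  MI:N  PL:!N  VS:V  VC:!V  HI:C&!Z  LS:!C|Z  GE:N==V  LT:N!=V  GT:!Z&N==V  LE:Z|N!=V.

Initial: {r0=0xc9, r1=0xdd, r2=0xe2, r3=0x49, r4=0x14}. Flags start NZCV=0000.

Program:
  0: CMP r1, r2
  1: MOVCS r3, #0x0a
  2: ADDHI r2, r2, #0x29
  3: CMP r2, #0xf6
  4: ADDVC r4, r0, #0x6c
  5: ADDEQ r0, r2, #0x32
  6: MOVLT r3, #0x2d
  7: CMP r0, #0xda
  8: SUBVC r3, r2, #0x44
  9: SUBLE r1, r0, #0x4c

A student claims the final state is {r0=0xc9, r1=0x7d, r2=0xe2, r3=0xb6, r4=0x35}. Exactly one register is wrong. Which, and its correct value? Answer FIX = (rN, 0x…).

0: ✓ CMP  NZCV=1000
1: · MOVCS
2: · ADDHI
3: ✓ CMP  NZCV=1000
4: ✓ ADDVC  r4←0x35
5: · ADDEQ
6: ✓ MOVLT  r3←0x2d
7: ✓ CMP  NZCV=1000
8: ✓ SUBVC  r3←0x9e
9: ✓ SUBLE  r1←0x7d

FIX = (r3, 0x9e)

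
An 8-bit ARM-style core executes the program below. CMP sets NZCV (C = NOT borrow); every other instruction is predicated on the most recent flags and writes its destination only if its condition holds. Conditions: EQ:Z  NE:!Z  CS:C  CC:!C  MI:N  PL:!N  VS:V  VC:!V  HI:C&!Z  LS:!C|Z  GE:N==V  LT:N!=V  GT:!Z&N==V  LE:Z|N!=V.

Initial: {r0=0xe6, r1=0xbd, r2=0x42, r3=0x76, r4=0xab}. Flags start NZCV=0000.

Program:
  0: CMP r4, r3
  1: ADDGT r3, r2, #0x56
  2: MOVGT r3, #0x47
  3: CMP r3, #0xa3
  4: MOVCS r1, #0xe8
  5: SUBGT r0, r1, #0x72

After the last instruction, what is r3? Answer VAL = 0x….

VAL = 0x76

[0] flags=0011 → (cmp)
[1] flags=0011 GT?F → skip
[2] flags=0011 GT?F → skip
[3] flags=1001 → (cmp)
[4] flags=1001 CS?F → skip
[5] flags=1001 GT?T → r0=0x4b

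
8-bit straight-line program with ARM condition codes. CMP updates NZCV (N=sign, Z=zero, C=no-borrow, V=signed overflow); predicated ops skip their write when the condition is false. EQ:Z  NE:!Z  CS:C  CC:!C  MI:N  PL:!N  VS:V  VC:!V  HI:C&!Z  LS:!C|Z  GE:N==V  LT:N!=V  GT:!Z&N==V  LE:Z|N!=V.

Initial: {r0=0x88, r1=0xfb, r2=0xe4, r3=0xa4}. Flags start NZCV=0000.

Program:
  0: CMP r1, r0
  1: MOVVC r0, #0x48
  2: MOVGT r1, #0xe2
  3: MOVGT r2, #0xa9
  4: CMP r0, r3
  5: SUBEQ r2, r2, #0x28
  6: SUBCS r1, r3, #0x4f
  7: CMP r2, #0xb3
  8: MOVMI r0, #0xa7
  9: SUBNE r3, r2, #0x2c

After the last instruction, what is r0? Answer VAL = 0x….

0: ✓ CMP  NZCV=0010
1: ✓ MOVVC  r0←0x48
2: ✓ MOVGT  r1←0xe2
3: ✓ MOVGT  r2←0xa9
4: ✓ CMP  NZCV=1001
5: · SUBEQ
6: · SUBCS
7: ✓ CMP  NZCV=1000
8: ✓ MOVMI  r0←0xa7
9: ✓ SUBNE  r3←0x7d

VAL = 0xa7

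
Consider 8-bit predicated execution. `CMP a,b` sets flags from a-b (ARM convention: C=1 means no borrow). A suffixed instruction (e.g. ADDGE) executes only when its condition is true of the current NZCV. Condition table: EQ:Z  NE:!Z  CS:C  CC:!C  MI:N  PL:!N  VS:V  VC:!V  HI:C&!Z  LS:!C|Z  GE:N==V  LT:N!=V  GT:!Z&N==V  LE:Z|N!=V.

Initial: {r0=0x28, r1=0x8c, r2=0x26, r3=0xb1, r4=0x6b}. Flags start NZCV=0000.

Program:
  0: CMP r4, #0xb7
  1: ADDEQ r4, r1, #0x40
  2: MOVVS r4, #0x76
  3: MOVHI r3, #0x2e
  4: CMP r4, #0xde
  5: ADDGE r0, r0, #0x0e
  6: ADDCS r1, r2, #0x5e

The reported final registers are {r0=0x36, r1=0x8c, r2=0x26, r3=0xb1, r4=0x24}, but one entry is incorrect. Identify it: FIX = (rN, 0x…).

0: ✓ CMP  NZCV=1001
1: · ADDEQ
2: ✓ MOVVS  r4←0x76
3: · MOVHI
4: ✓ CMP  NZCV=1001
5: ✓ ADDGE  r0←0x36
6: · ADDCS

FIX = (r4, 0x76)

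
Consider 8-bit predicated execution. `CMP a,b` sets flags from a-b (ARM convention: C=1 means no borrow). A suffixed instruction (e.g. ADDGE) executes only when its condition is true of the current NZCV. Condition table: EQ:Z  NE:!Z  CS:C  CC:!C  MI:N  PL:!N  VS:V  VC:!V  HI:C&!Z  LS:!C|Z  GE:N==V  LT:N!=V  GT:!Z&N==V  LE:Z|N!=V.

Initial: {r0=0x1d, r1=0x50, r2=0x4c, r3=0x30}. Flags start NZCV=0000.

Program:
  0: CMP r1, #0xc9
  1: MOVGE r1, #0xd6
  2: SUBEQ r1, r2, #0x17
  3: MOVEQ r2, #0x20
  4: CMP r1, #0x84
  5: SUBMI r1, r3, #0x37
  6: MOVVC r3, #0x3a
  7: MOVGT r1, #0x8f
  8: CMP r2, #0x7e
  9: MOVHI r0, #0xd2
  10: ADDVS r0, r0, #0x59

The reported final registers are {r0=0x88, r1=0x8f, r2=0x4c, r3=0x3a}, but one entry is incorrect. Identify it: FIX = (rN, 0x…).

0: ✓ CMP  NZCV=1001
1: ✓ MOVGE  r1←0xd6
2: · SUBEQ
3: · MOVEQ
4: ✓ CMP  NZCV=0010
5: · SUBMI
6: ✓ MOVVC  r3←0x3a
7: ✓ MOVGT  r1←0x8f
8: ✓ CMP  NZCV=1000
9: · MOVHI
10: · ADDVS

FIX = (r0, 0x1d)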